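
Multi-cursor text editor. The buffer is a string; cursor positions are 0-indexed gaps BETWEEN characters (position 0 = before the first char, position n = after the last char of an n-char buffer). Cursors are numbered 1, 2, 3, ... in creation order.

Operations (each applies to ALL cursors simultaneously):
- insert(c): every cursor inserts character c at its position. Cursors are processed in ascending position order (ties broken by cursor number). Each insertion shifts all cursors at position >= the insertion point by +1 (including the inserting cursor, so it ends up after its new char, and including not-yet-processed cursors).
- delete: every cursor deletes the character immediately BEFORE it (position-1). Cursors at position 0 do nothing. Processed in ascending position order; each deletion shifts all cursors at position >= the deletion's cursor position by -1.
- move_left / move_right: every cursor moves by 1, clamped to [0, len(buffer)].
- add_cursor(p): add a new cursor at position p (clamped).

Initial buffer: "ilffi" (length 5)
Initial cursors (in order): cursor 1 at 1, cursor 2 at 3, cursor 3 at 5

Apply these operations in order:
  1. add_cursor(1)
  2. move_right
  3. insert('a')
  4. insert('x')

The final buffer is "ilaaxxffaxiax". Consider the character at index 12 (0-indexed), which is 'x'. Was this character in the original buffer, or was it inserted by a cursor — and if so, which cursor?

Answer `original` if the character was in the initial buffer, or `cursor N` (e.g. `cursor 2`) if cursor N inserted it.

After op 1 (add_cursor(1)): buffer="ilffi" (len 5), cursors c1@1 c4@1 c2@3 c3@5, authorship .....
After op 2 (move_right): buffer="ilffi" (len 5), cursors c1@2 c4@2 c2@4 c3@5, authorship .....
After op 3 (insert('a')): buffer="ilaaffaia" (len 9), cursors c1@4 c4@4 c2@7 c3@9, authorship ..14..2.3
After op 4 (insert('x')): buffer="ilaaxxffaxiax" (len 13), cursors c1@6 c4@6 c2@10 c3@13, authorship ..1414..22.33
Authorship (.=original, N=cursor N): . . 1 4 1 4 . . 2 2 . 3 3
Index 12: author = 3

Answer: cursor 3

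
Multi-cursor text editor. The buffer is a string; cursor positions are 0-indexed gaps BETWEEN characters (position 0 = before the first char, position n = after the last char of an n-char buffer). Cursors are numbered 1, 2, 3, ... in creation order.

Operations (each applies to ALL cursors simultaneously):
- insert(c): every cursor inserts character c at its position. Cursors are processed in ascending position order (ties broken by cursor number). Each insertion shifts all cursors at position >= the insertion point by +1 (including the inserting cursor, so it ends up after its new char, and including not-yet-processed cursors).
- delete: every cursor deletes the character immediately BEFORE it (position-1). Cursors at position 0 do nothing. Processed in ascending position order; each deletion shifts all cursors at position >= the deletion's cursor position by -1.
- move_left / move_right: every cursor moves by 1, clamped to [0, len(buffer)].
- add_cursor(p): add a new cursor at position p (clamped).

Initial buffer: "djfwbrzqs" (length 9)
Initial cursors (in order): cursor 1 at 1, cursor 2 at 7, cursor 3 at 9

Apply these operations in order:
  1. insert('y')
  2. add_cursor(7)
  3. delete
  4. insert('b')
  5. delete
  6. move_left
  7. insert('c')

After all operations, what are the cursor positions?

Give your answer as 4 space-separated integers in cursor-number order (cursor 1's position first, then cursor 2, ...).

Answer: 1 8 11 6

Derivation:
After op 1 (insert('y')): buffer="dyjfwbrzyqsy" (len 12), cursors c1@2 c2@9 c3@12, authorship .1......2..3
After op 2 (add_cursor(7)): buffer="dyjfwbrzyqsy" (len 12), cursors c1@2 c4@7 c2@9 c3@12, authorship .1......2..3
After op 3 (delete): buffer="djfwbzqs" (len 8), cursors c1@1 c4@5 c2@6 c3@8, authorship ........
After op 4 (insert('b')): buffer="dbjfwbbzbqsb" (len 12), cursors c1@2 c4@7 c2@9 c3@12, authorship .1....4.2..3
After op 5 (delete): buffer="djfwbzqs" (len 8), cursors c1@1 c4@5 c2@6 c3@8, authorship ........
After op 6 (move_left): buffer="djfwbzqs" (len 8), cursors c1@0 c4@4 c2@5 c3@7, authorship ........
After op 7 (insert('c')): buffer="cdjfwcbczqcs" (len 12), cursors c1@1 c4@6 c2@8 c3@11, authorship 1....4.2..3.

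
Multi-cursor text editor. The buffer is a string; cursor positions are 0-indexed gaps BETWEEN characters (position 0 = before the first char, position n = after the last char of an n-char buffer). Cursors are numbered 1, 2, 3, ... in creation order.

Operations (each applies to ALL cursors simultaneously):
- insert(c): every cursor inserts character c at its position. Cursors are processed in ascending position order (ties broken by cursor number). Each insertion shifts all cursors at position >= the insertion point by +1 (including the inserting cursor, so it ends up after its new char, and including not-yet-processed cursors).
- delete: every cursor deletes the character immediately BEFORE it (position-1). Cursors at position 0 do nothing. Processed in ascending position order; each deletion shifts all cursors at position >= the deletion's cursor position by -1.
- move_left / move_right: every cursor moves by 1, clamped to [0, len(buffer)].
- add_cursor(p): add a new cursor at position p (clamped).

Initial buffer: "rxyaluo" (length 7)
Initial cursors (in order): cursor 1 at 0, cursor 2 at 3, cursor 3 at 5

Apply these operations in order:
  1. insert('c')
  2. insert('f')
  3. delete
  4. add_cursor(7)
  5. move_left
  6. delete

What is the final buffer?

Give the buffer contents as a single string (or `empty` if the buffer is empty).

After op 1 (insert('c')): buffer="crxycalcuo" (len 10), cursors c1@1 c2@5 c3@8, authorship 1...2..3..
After op 2 (insert('f')): buffer="cfrxycfalcfuo" (len 13), cursors c1@2 c2@7 c3@11, authorship 11...22..33..
After op 3 (delete): buffer="crxycalcuo" (len 10), cursors c1@1 c2@5 c3@8, authorship 1...2..3..
After op 4 (add_cursor(7)): buffer="crxycalcuo" (len 10), cursors c1@1 c2@5 c4@7 c3@8, authorship 1...2..3..
After op 5 (move_left): buffer="crxycalcuo" (len 10), cursors c1@0 c2@4 c4@6 c3@7, authorship 1...2..3..
After op 6 (delete): buffer="crxccuo" (len 7), cursors c1@0 c2@3 c3@4 c4@4, authorship 1..23..

Answer: crxccuo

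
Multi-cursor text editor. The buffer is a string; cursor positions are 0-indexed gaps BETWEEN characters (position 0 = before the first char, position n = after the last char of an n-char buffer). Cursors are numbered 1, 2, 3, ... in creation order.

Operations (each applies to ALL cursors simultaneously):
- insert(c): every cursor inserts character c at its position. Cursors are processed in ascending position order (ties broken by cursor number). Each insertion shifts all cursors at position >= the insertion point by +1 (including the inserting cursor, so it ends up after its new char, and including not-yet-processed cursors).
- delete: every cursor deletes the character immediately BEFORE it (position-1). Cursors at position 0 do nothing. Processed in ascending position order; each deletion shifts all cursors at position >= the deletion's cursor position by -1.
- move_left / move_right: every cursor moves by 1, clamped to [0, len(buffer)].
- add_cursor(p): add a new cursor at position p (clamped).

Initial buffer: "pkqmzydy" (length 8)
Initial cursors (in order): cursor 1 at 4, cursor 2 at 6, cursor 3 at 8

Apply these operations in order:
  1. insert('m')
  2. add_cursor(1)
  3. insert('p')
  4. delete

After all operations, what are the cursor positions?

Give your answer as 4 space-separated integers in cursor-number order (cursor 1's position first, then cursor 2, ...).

Answer: 5 8 11 1

Derivation:
After op 1 (insert('m')): buffer="pkqmmzymdym" (len 11), cursors c1@5 c2@8 c3@11, authorship ....1..2..3
After op 2 (add_cursor(1)): buffer="pkqmmzymdym" (len 11), cursors c4@1 c1@5 c2@8 c3@11, authorship ....1..2..3
After op 3 (insert('p')): buffer="ppkqmmpzympdymp" (len 15), cursors c4@2 c1@7 c2@11 c3@15, authorship .4...11..22..33
After op 4 (delete): buffer="pkqmmzymdym" (len 11), cursors c4@1 c1@5 c2@8 c3@11, authorship ....1..2..3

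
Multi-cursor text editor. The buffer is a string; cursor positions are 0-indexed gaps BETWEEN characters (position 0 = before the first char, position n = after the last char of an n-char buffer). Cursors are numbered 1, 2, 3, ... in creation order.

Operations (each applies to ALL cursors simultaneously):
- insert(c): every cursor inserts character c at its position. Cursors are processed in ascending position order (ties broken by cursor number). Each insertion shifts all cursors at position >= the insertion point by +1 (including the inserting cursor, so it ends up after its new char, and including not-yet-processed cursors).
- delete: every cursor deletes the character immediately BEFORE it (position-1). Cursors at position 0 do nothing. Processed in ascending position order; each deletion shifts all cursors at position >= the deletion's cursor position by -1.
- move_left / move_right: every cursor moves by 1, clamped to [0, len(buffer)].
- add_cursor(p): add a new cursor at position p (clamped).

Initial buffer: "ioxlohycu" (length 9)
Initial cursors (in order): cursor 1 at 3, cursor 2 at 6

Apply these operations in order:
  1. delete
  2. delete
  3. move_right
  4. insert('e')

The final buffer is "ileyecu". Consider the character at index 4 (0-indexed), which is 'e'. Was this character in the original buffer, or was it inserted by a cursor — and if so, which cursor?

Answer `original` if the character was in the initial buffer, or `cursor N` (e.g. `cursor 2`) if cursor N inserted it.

After op 1 (delete): buffer="ioloycu" (len 7), cursors c1@2 c2@4, authorship .......
After op 2 (delete): buffer="ilycu" (len 5), cursors c1@1 c2@2, authorship .....
After op 3 (move_right): buffer="ilycu" (len 5), cursors c1@2 c2@3, authorship .....
After op 4 (insert('e')): buffer="ileyecu" (len 7), cursors c1@3 c2@5, authorship ..1.2..
Authorship (.=original, N=cursor N): . . 1 . 2 . .
Index 4: author = 2

Answer: cursor 2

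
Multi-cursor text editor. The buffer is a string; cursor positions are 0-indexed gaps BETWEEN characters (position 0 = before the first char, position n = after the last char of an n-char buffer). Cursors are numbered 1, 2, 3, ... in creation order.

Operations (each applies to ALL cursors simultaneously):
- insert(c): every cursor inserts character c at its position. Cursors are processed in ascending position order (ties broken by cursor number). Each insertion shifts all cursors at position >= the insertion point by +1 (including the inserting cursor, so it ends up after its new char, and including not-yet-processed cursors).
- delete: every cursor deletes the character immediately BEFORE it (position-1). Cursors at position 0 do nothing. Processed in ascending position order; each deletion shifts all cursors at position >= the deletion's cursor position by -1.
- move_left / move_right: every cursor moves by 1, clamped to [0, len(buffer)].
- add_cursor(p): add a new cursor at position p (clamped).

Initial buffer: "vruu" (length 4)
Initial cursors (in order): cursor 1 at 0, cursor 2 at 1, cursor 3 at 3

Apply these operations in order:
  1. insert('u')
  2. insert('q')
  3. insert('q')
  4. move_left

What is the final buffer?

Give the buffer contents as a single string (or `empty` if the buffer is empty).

After op 1 (insert('u')): buffer="uvuruuu" (len 7), cursors c1@1 c2@3 c3@6, authorship 1.2..3.
After op 2 (insert('q')): buffer="uqvuqruuqu" (len 10), cursors c1@2 c2@5 c3@9, authorship 11.22..33.
After op 3 (insert('q')): buffer="uqqvuqqruuqqu" (len 13), cursors c1@3 c2@7 c3@12, authorship 111.222..333.
After op 4 (move_left): buffer="uqqvuqqruuqqu" (len 13), cursors c1@2 c2@6 c3@11, authorship 111.222..333.

Answer: uqqvuqqruuqqu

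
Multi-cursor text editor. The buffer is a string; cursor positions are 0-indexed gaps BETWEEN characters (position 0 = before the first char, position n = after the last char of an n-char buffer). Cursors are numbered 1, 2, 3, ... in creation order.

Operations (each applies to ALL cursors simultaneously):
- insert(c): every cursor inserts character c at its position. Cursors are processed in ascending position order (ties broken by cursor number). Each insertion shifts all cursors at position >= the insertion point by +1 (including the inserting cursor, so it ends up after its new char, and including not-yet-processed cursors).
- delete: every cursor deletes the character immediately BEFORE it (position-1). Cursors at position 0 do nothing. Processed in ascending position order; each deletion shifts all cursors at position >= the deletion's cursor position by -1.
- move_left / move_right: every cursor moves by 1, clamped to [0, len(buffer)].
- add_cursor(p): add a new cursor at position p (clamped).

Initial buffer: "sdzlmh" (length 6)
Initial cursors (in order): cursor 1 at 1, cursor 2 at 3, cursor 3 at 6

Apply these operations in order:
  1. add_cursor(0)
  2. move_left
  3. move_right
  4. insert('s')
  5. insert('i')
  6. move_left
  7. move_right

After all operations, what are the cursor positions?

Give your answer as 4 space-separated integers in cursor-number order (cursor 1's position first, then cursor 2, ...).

After op 1 (add_cursor(0)): buffer="sdzlmh" (len 6), cursors c4@0 c1@1 c2@3 c3@6, authorship ......
After op 2 (move_left): buffer="sdzlmh" (len 6), cursors c1@0 c4@0 c2@2 c3@5, authorship ......
After op 3 (move_right): buffer="sdzlmh" (len 6), cursors c1@1 c4@1 c2@3 c3@6, authorship ......
After op 4 (insert('s')): buffer="sssdzslmhs" (len 10), cursors c1@3 c4@3 c2@6 c3@10, authorship .14..2...3
After op 5 (insert('i')): buffer="sssiidzsilmhsi" (len 14), cursors c1@5 c4@5 c2@9 c3@14, authorship .1414..22...33
After op 6 (move_left): buffer="sssiidzsilmhsi" (len 14), cursors c1@4 c4@4 c2@8 c3@13, authorship .1414..22...33
After op 7 (move_right): buffer="sssiidzsilmhsi" (len 14), cursors c1@5 c4@5 c2@9 c3@14, authorship .1414..22...33

Answer: 5 9 14 5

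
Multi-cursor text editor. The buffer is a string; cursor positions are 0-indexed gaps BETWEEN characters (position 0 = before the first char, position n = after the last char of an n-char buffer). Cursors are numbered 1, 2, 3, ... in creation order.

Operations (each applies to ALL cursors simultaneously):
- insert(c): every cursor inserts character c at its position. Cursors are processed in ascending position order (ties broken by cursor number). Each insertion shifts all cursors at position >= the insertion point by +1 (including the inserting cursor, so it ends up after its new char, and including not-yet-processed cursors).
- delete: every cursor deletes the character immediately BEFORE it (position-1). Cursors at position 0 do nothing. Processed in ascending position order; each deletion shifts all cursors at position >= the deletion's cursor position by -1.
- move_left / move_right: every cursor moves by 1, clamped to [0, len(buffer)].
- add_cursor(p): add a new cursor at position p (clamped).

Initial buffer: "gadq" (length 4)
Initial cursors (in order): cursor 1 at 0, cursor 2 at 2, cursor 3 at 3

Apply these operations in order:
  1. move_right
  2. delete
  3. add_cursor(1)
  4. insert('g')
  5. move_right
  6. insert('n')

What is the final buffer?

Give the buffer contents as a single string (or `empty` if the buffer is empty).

After op 1 (move_right): buffer="gadq" (len 4), cursors c1@1 c2@3 c3@4, authorship ....
After op 2 (delete): buffer="a" (len 1), cursors c1@0 c2@1 c3@1, authorship .
After op 3 (add_cursor(1)): buffer="a" (len 1), cursors c1@0 c2@1 c3@1 c4@1, authorship .
After op 4 (insert('g')): buffer="gaggg" (len 5), cursors c1@1 c2@5 c3@5 c4@5, authorship 1.234
After op 5 (move_right): buffer="gaggg" (len 5), cursors c1@2 c2@5 c3@5 c4@5, authorship 1.234
After op 6 (insert('n')): buffer="gangggnnn" (len 9), cursors c1@3 c2@9 c3@9 c4@9, authorship 1.1234234

Answer: gangggnnn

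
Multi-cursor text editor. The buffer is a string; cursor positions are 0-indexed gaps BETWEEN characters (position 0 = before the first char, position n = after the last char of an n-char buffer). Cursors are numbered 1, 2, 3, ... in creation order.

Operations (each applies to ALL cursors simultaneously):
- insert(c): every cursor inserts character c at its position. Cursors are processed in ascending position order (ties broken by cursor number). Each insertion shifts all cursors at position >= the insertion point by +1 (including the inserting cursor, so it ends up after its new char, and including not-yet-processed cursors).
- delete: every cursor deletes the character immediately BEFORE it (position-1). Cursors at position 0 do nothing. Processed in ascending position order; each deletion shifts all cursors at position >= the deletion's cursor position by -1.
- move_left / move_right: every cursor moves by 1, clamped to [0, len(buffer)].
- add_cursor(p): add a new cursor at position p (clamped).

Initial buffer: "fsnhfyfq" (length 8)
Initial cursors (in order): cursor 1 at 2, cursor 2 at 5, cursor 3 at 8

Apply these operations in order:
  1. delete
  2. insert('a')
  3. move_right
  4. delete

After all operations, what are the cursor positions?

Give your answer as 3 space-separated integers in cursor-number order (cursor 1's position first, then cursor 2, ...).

Answer: 2 4 5

Derivation:
After op 1 (delete): buffer="fnhyf" (len 5), cursors c1@1 c2@3 c3@5, authorship .....
After op 2 (insert('a')): buffer="fanhayfa" (len 8), cursors c1@2 c2@5 c3@8, authorship .1..2..3
After op 3 (move_right): buffer="fanhayfa" (len 8), cursors c1@3 c2@6 c3@8, authorship .1..2..3
After op 4 (delete): buffer="fahaf" (len 5), cursors c1@2 c2@4 c3@5, authorship .1.2.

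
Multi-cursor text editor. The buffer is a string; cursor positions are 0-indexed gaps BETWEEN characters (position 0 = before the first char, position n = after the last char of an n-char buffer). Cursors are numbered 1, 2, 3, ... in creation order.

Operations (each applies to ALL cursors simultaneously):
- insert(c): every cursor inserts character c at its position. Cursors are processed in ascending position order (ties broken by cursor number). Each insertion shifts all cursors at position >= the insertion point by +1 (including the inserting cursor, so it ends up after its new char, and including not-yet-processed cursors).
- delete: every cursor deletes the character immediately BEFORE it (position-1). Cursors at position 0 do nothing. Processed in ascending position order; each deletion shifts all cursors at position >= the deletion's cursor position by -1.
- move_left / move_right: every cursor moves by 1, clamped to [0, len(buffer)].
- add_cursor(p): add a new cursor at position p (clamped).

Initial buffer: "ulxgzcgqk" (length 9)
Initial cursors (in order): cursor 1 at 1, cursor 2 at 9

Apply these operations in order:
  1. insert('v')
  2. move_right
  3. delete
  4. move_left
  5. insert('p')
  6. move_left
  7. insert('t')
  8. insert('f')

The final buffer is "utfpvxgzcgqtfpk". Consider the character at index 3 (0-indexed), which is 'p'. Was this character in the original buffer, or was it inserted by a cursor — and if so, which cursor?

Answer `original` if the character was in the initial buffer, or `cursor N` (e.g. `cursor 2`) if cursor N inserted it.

After op 1 (insert('v')): buffer="uvlxgzcgqkv" (len 11), cursors c1@2 c2@11, authorship .1........2
After op 2 (move_right): buffer="uvlxgzcgqkv" (len 11), cursors c1@3 c2@11, authorship .1........2
After op 3 (delete): buffer="uvxgzcgqk" (len 9), cursors c1@2 c2@9, authorship .1.......
After op 4 (move_left): buffer="uvxgzcgqk" (len 9), cursors c1@1 c2@8, authorship .1.......
After op 5 (insert('p')): buffer="upvxgzcgqpk" (len 11), cursors c1@2 c2@10, authorship .11......2.
After op 6 (move_left): buffer="upvxgzcgqpk" (len 11), cursors c1@1 c2@9, authorship .11......2.
After op 7 (insert('t')): buffer="utpvxgzcgqtpk" (len 13), cursors c1@2 c2@11, authorship .111......22.
After op 8 (insert('f')): buffer="utfpvxgzcgqtfpk" (len 15), cursors c1@3 c2@13, authorship .1111......222.
Authorship (.=original, N=cursor N): . 1 1 1 1 . . . . . . 2 2 2 .
Index 3: author = 1

Answer: cursor 1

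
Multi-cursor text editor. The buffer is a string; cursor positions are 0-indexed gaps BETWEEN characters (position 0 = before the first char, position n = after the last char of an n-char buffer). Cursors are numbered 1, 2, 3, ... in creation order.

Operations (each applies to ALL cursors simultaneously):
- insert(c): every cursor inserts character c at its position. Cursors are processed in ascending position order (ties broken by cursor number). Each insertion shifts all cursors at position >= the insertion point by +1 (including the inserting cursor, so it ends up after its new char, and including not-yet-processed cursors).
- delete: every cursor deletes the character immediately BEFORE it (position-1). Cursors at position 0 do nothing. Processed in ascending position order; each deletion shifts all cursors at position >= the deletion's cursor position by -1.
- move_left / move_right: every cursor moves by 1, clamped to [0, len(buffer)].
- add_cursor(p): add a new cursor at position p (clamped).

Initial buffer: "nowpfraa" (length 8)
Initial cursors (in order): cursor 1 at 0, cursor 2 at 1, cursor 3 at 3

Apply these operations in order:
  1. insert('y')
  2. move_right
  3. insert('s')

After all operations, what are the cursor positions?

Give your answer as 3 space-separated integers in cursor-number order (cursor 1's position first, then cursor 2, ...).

Answer: 3 6 10

Derivation:
After op 1 (insert('y')): buffer="ynyowypfraa" (len 11), cursors c1@1 c2@3 c3@6, authorship 1.2..3.....
After op 2 (move_right): buffer="ynyowypfraa" (len 11), cursors c1@2 c2@4 c3@7, authorship 1.2..3.....
After op 3 (insert('s')): buffer="ynsyoswypsfraa" (len 14), cursors c1@3 c2@6 c3@10, authorship 1.12.2.3.3....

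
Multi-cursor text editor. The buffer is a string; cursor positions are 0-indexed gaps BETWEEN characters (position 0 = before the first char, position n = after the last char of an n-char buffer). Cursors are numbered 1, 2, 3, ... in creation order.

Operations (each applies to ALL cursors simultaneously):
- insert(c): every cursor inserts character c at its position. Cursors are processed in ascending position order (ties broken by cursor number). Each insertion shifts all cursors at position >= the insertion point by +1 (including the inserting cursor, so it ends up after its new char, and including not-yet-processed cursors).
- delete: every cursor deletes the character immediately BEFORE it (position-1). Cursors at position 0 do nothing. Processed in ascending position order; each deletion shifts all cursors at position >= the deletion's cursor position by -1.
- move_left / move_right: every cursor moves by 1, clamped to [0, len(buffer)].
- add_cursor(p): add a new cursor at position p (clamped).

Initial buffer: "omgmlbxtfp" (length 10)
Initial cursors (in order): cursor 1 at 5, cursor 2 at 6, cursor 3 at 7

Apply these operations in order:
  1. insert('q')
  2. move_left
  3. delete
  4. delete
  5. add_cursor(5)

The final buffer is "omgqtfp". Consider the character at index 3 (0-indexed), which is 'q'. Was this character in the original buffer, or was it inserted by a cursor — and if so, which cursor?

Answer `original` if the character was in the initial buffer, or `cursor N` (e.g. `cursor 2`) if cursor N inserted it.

After op 1 (insert('q')): buffer="omgmlqbqxqtfp" (len 13), cursors c1@6 c2@8 c3@10, authorship .....1.2.3...
After op 2 (move_left): buffer="omgmlqbqxqtfp" (len 13), cursors c1@5 c2@7 c3@9, authorship .....1.2.3...
After op 3 (delete): buffer="omgmqqqtfp" (len 10), cursors c1@4 c2@5 c3@6, authorship ....123...
After op 4 (delete): buffer="omgqtfp" (len 7), cursors c1@3 c2@3 c3@3, authorship ...3...
After op 5 (add_cursor(5)): buffer="omgqtfp" (len 7), cursors c1@3 c2@3 c3@3 c4@5, authorship ...3...
Authorship (.=original, N=cursor N): . . . 3 . . .
Index 3: author = 3

Answer: cursor 3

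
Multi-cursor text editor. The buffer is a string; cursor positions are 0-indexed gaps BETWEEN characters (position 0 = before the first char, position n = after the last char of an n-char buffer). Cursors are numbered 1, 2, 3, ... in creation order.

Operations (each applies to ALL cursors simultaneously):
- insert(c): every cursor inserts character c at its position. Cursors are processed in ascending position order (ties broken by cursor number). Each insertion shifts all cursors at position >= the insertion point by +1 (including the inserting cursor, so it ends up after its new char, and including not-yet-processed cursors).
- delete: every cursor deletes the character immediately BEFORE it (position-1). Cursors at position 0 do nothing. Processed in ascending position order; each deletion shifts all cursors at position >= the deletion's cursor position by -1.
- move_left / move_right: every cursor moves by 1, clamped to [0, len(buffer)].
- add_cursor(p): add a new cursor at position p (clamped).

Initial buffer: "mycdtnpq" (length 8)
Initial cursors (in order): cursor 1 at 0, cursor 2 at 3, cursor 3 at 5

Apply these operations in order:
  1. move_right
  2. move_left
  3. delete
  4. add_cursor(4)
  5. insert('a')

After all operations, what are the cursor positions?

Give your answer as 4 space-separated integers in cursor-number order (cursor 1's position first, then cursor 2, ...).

After op 1 (move_right): buffer="mycdtnpq" (len 8), cursors c1@1 c2@4 c3@6, authorship ........
After op 2 (move_left): buffer="mycdtnpq" (len 8), cursors c1@0 c2@3 c3@5, authorship ........
After op 3 (delete): buffer="mydnpq" (len 6), cursors c1@0 c2@2 c3@3, authorship ......
After op 4 (add_cursor(4)): buffer="mydnpq" (len 6), cursors c1@0 c2@2 c3@3 c4@4, authorship ......
After op 5 (insert('a')): buffer="amyadanapq" (len 10), cursors c1@1 c2@4 c3@6 c4@8, authorship 1..2.3.4..

Answer: 1 4 6 8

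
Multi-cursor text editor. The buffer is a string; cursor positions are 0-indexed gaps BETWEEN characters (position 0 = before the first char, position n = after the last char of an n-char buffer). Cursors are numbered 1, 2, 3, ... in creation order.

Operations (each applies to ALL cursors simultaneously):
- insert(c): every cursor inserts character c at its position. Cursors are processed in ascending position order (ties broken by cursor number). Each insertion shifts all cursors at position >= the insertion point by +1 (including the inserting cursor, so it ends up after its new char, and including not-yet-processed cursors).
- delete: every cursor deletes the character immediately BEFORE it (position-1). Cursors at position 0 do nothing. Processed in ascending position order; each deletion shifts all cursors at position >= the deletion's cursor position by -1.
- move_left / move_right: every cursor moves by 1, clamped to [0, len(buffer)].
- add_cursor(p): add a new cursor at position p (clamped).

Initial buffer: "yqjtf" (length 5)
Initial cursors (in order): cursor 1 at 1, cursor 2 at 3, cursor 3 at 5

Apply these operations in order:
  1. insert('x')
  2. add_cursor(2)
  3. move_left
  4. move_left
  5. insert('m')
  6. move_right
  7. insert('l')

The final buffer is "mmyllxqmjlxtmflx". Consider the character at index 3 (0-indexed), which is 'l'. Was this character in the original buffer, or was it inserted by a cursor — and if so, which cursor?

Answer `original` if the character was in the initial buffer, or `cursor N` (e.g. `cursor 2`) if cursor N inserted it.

After op 1 (insert('x')): buffer="yxqjxtfx" (len 8), cursors c1@2 c2@5 c3@8, authorship .1..2..3
After op 2 (add_cursor(2)): buffer="yxqjxtfx" (len 8), cursors c1@2 c4@2 c2@5 c3@8, authorship .1..2..3
After op 3 (move_left): buffer="yxqjxtfx" (len 8), cursors c1@1 c4@1 c2@4 c3@7, authorship .1..2..3
After op 4 (move_left): buffer="yxqjxtfx" (len 8), cursors c1@0 c4@0 c2@3 c3@6, authorship .1..2..3
After op 5 (insert('m')): buffer="mmyxqmjxtmfx" (len 12), cursors c1@2 c4@2 c2@6 c3@10, authorship 14.1.2.2.3.3
After op 6 (move_right): buffer="mmyxqmjxtmfx" (len 12), cursors c1@3 c4@3 c2@7 c3@11, authorship 14.1.2.2.3.3
After op 7 (insert('l')): buffer="mmyllxqmjlxtmflx" (len 16), cursors c1@5 c4@5 c2@10 c3@15, authorship 14.141.2.22.3.33
Authorship (.=original, N=cursor N): 1 4 . 1 4 1 . 2 . 2 2 . 3 . 3 3
Index 3: author = 1

Answer: cursor 1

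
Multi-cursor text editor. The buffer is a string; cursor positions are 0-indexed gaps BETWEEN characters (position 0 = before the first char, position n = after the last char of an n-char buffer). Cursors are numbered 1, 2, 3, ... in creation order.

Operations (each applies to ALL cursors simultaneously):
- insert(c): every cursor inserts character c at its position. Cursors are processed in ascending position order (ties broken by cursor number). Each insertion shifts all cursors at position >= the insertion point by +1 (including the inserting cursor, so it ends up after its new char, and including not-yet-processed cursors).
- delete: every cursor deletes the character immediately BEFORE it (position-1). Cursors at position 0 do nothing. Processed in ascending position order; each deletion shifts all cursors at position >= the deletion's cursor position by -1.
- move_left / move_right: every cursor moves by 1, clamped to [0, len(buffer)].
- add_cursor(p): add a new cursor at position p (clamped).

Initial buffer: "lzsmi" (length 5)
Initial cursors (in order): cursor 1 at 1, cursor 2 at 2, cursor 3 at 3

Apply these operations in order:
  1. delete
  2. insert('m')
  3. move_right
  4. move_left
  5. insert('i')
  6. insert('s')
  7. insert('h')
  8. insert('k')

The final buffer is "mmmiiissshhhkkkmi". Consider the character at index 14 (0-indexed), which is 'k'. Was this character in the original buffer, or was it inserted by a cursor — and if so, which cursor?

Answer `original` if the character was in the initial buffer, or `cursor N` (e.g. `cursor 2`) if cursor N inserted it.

Answer: cursor 3

Derivation:
After op 1 (delete): buffer="mi" (len 2), cursors c1@0 c2@0 c3@0, authorship ..
After op 2 (insert('m')): buffer="mmmmi" (len 5), cursors c1@3 c2@3 c3@3, authorship 123..
After op 3 (move_right): buffer="mmmmi" (len 5), cursors c1@4 c2@4 c3@4, authorship 123..
After op 4 (move_left): buffer="mmmmi" (len 5), cursors c1@3 c2@3 c3@3, authorship 123..
After op 5 (insert('i')): buffer="mmmiiimi" (len 8), cursors c1@6 c2@6 c3@6, authorship 123123..
After op 6 (insert('s')): buffer="mmmiiisssmi" (len 11), cursors c1@9 c2@9 c3@9, authorship 123123123..
After op 7 (insert('h')): buffer="mmmiiissshhhmi" (len 14), cursors c1@12 c2@12 c3@12, authorship 123123123123..
After op 8 (insert('k')): buffer="mmmiiissshhhkkkmi" (len 17), cursors c1@15 c2@15 c3@15, authorship 123123123123123..
Authorship (.=original, N=cursor N): 1 2 3 1 2 3 1 2 3 1 2 3 1 2 3 . .
Index 14: author = 3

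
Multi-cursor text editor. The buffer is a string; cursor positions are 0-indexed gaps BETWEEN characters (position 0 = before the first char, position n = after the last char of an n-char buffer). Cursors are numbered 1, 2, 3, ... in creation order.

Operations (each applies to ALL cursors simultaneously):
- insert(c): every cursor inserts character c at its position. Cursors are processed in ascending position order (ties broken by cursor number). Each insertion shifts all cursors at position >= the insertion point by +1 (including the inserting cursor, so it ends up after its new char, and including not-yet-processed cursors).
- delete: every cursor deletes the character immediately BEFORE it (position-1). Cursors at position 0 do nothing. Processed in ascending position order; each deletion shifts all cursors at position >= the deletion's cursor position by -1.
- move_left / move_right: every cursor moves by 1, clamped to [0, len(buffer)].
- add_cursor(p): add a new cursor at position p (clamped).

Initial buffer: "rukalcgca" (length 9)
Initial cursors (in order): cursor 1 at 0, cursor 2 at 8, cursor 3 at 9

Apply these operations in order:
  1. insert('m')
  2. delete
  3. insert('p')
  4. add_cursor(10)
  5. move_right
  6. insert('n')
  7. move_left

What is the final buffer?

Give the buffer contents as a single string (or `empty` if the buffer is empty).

After op 1 (insert('m')): buffer="mrukalcgcmam" (len 12), cursors c1@1 c2@10 c3@12, authorship 1........2.3
After op 2 (delete): buffer="rukalcgca" (len 9), cursors c1@0 c2@8 c3@9, authorship .........
After op 3 (insert('p')): buffer="prukalcgcpap" (len 12), cursors c1@1 c2@10 c3@12, authorship 1........2.3
After op 4 (add_cursor(10)): buffer="prukalcgcpap" (len 12), cursors c1@1 c2@10 c4@10 c3@12, authorship 1........2.3
After op 5 (move_right): buffer="prukalcgcpap" (len 12), cursors c1@2 c2@11 c4@11 c3@12, authorship 1........2.3
After op 6 (insert('n')): buffer="prnukalcgcpannpn" (len 16), cursors c1@3 c2@14 c4@14 c3@16, authorship 1.1.......2.2433
After op 7 (move_left): buffer="prnukalcgcpannpn" (len 16), cursors c1@2 c2@13 c4@13 c3@15, authorship 1.1.......2.2433

Answer: prnukalcgcpannpn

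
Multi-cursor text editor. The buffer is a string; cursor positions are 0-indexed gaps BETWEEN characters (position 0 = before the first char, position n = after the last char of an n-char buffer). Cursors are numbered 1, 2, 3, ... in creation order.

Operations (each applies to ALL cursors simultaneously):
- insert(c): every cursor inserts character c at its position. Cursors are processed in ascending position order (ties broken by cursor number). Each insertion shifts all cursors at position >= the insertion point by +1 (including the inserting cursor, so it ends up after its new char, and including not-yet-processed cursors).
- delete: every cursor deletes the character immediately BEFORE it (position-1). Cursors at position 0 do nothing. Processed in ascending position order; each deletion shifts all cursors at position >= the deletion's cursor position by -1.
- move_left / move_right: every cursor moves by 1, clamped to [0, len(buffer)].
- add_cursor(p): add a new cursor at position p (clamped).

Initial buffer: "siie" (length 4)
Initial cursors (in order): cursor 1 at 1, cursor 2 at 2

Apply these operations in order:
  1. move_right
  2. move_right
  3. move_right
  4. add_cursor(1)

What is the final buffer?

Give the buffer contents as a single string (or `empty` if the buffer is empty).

Answer: siie

Derivation:
After op 1 (move_right): buffer="siie" (len 4), cursors c1@2 c2@3, authorship ....
After op 2 (move_right): buffer="siie" (len 4), cursors c1@3 c2@4, authorship ....
After op 3 (move_right): buffer="siie" (len 4), cursors c1@4 c2@4, authorship ....
After op 4 (add_cursor(1)): buffer="siie" (len 4), cursors c3@1 c1@4 c2@4, authorship ....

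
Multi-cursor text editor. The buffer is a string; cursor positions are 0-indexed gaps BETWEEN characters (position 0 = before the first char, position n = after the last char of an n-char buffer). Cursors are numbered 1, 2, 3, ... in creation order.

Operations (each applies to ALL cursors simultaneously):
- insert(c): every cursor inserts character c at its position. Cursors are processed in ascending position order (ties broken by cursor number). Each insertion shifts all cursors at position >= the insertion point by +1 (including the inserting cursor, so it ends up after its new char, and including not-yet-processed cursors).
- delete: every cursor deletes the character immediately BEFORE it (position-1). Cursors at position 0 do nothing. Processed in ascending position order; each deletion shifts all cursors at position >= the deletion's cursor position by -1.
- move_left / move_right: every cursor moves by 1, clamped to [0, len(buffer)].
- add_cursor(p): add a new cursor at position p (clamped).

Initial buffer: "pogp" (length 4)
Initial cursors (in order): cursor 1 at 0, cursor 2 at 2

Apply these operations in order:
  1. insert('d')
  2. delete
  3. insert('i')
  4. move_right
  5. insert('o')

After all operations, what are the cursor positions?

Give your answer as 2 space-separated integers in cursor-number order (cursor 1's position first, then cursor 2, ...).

Answer: 3 7

Derivation:
After op 1 (insert('d')): buffer="dpodgp" (len 6), cursors c1@1 c2@4, authorship 1..2..
After op 2 (delete): buffer="pogp" (len 4), cursors c1@0 c2@2, authorship ....
After op 3 (insert('i')): buffer="ipoigp" (len 6), cursors c1@1 c2@4, authorship 1..2..
After op 4 (move_right): buffer="ipoigp" (len 6), cursors c1@2 c2@5, authorship 1..2..
After op 5 (insert('o')): buffer="ipooigop" (len 8), cursors c1@3 c2@7, authorship 1.1.2.2.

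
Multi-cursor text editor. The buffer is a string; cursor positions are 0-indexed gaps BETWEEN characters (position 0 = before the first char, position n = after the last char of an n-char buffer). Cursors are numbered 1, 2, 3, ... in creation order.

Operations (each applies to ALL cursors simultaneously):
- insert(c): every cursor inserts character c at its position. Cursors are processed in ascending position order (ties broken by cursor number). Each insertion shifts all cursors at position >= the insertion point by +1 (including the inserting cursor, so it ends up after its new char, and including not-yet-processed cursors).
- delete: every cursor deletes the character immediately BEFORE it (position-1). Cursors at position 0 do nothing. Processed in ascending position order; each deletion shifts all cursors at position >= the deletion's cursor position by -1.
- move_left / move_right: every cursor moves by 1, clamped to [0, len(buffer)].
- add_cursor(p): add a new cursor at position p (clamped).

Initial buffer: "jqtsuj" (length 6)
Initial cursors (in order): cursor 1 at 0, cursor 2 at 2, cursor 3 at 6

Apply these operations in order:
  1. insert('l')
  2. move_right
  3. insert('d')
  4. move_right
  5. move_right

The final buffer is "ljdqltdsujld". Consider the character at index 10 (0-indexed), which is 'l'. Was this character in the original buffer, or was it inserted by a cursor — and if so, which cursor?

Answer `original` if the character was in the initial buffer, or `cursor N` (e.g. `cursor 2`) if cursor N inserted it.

Answer: cursor 3

Derivation:
After op 1 (insert('l')): buffer="ljqltsujl" (len 9), cursors c1@1 c2@4 c3@9, authorship 1..2....3
After op 2 (move_right): buffer="ljqltsujl" (len 9), cursors c1@2 c2@5 c3@9, authorship 1..2....3
After op 3 (insert('d')): buffer="ljdqltdsujld" (len 12), cursors c1@3 c2@7 c3@12, authorship 1.1.2.2...33
After op 4 (move_right): buffer="ljdqltdsujld" (len 12), cursors c1@4 c2@8 c3@12, authorship 1.1.2.2...33
After op 5 (move_right): buffer="ljdqltdsujld" (len 12), cursors c1@5 c2@9 c3@12, authorship 1.1.2.2...33
Authorship (.=original, N=cursor N): 1 . 1 . 2 . 2 . . . 3 3
Index 10: author = 3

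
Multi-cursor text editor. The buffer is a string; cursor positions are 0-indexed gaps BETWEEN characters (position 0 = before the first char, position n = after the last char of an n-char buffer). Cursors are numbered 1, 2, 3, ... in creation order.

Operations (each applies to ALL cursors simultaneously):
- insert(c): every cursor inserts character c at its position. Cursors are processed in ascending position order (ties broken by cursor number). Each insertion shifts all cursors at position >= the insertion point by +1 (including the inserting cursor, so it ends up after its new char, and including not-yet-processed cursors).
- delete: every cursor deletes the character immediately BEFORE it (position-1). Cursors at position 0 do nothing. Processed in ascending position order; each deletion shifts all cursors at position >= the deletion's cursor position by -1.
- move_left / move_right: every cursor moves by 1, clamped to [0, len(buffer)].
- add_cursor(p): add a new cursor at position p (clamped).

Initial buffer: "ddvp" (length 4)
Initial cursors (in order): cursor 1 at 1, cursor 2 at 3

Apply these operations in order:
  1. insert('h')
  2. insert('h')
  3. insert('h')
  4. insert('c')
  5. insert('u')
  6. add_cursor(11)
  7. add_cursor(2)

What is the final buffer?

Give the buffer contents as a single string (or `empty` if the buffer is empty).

After op 1 (insert('h')): buffer="dhdvhp" (len 6), cursors c1@2 c2@5, authorship .1..2.
After op 2 (insert('h')): buffer="dhhdvhhp" (len 8), cursors c1@3 c2@7, authorship .11..22.
After op 3 (insert('h')): buffer="dhhhdvhhhp" (len 10), cursors c1@4 c2@9, authorship .111..222.
After op 4 (insert('c')): buffer="dhhhcdvhhhcp" (len 12), cursors c1@5 c2@11, authorship .1111..2222.
After op 5 (insert('u')): buffer="dhhhcudvhhhcup" (len 14), cursors c1@6 c2@13, authorship .11111..22222.
After op 6 (add_cursor(11)): buffer="dhhhcudvhhhcup" (len 14), cursors c1@6 c3@11 c2@13, authorship .11111..22222.
After op 7 (add_cursor(2)): buffer="dhhhcudvhhhcup" (len 14), cursors c4@2 c1@6 c3@11 c2@13, authorship .11111..22222.

Answer: dhhhcudvhhhcup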